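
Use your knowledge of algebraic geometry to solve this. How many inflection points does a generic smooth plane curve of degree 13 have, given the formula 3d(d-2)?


For a general smooth plane curve C of degree d, the inflection points are
the intersection of C with its Hessian curve, which has degree 3(d-2).
By Bezout, the total intersection number is d * 3(d-2) = 13 * 33 = 429.
For a general curve every flex is ordinary, so each contributes
multiplicity 1 to C·Hess(C), and the number of distinct inflection
points is 3d(d-2).
Inflection points = 3*13*(13-2) = 3*13*11 = 429

429


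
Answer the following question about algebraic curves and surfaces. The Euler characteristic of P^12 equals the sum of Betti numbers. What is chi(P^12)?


The complex projective space P^12 has one cell in each even real dimension 0, 2, ..., 24.
The cohomology groups are H^{2k}(P^12) = Z for k = 0,...,12, and 0 otherwise.
Euler characteristic = sum of Betti numbers = 1 per even-dimensional cohomology group.
chi(P^12) = 12 + 1 = 13

13


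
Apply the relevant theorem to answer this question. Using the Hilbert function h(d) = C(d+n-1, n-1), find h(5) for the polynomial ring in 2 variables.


The Hilbert function for the polynomial ring in 2 variables is:
h(d) = C(d+n-1, n-1)
h(5) = C(5+2-1, 2-1) = C(6, 1)
= 6! / (1! * 5!)
= 6

6


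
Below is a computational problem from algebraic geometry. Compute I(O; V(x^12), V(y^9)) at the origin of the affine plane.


The intersection multiplicity of V(x^a) and V(y^b) at the origin is:
I(O; V(x^12), V(y^9)) = dim_k(k[x,y]/(x^12, y^9))
A basis for k[x,y]/(x^12, y^9) is the set of monomials x^i * y^j
where 0 <= i < 12 and 0 <= j < 9.
The number of such monomials is 12 * 9 = 108

108


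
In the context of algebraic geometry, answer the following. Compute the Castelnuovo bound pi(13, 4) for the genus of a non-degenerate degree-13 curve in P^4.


Castelnuovo's bound: write d - 1 = m(r-1) + epsilon with 0 <= epsilon < r-1.
d - 1 = 13 - 1 = 12
r - 1 = 4 - 1 = 3
12 = 4*3 + 0, so m = 4, epsilon = 0
pi(d, r) = m(m-1)(r-1)/2 + m*epsilon
= 4*3*3/2 + 4*0
= 36/2 + 0
= 18 + 0 = 18

18


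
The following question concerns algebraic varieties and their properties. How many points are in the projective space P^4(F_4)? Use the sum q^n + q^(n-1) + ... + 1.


P^4(F_4) has (q^(n+1) - 1)/(q - 1) points.
= 4^4 + 4^3 + 4^2 + 4^1 + 4^0
= 256 + 64 + 16 + 4 + 1
= 341

341


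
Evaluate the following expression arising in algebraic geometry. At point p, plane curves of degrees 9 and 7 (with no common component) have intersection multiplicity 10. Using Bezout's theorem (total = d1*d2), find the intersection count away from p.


By Bezout's theorem, the total intersection number is d1 * d2.
Total = 9 * 7 = 63
Intersection multiplicity at p = 10
Remaining intersections = 63 - 10 = 53

53


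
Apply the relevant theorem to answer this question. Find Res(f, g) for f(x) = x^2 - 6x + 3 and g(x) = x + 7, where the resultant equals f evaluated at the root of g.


For Res(f, x - c), we evaluate f at x = c.
f(-7) = (-7)^2 - 6*(-7) + 3
= 49 + 42 + 3
= 91 + 3 = 94
Res(f, g) = 94

94


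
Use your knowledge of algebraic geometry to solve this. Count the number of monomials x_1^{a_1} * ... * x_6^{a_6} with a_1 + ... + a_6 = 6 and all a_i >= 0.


The number of degree-6 monomials in 6 variables is C(d+n-1, n-1).
= C(6+6-1, 6-1) = C(11, 5)
= 462

462


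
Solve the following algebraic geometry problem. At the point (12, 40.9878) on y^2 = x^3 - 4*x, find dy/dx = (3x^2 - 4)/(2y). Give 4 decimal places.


Using implicit differentiation of y^2 = x^3 - 4*x:
2y * dy/dx = 3x^2 - 4
dy/dx = (3x^2 - 4)/(2y)
Numerator: 3*12^2 - 4 = 428
Denominator: 2*40.9878 = 81.9756
dy/dx = 428/81.9756 = 5.2211

5.2211


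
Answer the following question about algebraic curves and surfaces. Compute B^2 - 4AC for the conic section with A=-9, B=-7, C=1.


The discriminant of a conic Ax^2 + Bxy + Cy^2 + ... = 0 is B^2 - 4AC.
B^2 = (-7)^2 = 49
4AC = 4*(-9)*1 = -36
Discriminant = 49 + 36 = 85

85


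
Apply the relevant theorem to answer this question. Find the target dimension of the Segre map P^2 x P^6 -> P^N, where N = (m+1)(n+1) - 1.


The Segre embedding maps P^m x P^n into P^N via
all products of coordinates from each factor.
N = (m+1)(n+1) - 1
N = (2+1)(6+1) - 1
N = 3*7 - 1
N = 21 - 1 = 20

20


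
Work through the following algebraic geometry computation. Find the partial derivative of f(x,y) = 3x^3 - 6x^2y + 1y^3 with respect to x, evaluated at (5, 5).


df/dx = 3*3*x^2 + 2*(-6)*x^1*y
At (5,5): 3*3*5^2 + 2*(-6)*5^1*5
= 225 - 300
= -75

-75


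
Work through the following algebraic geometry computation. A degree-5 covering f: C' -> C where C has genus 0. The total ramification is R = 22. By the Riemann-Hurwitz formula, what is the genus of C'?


Riemann-Hurwitz formula: 2g' - 2 = d(2g - 2) + R
Given: d = 5, g = 0, R = 22
2g' - 2 = 5*(2*0 - 2) + 22
2g' - 2 = 5*(-2) + 22
2g' - 2 = -10 + 22 = 12
2g' = 14
g' = 7

7


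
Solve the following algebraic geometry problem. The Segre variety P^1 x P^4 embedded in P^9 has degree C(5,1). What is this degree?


The degree of the Segre variety P^1 x P^4 is C(m+n, m).
= C(5, 1)
= 5

5


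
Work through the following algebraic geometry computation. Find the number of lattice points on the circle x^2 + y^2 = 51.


Systematically check integer values of x where x^2 <= 51.
For each valid x, check if 51 - x^2 is a perfect square.
Total integer solutions found: 0

0


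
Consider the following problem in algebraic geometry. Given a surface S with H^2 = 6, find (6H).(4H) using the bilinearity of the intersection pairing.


Using bilinearity of the intersection pairing on a surface S:
(aH).(bH) = ab * (H.H)
We have H^2 = 6.
D.E = (6H).(4H) = 6*4*6
= 24*6
= 144

144


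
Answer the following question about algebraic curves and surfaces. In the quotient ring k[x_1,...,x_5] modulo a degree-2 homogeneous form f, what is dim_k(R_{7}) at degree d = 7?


For R = k[x_1,...,x_n]/(f) with f homogeneous of degree e:
The Hilbert series is (1 - t^e)/(1 - t)^n.
So h(d) = C(d+n-1, n-1) - C(d-e+n-1, n-1) for d >= e.
With n=5, e=2, d=7:
C(7+5-1, 5-1) = C(11, 4) = 330
C(7-2+5-1, 5-1) = C(9, 4) = 126
h(7) = 330 - 126 = 204

204


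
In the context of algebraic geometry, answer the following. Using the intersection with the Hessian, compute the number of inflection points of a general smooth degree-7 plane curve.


For a general smooth plane curve C of degree d, the inflection points are
the intersection of C with its Hessian curve, which has degree 3(d-2).
By Bezout, the total intersection number is d * 3(d-2) = 7 * 15 = 105.
For a general curve every flex is ordinary, so each contributes
multiplicity 1 to C·Hess(C), and the number of distinct inflection
points is 3d(d-2).
Inflection points = 3*7*(7-2) = 3*7*5 = 105

105


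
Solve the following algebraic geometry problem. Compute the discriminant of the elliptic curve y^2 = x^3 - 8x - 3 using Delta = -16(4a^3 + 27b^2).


Compute each component:
4a^3 = 4*(-8)^3 = 4*(-512) = -2048
27b^2 = 27*(-3)^2 = 27*9 = 243
4a^3 + 27b^2 = -2048 + 243 = -1805
Delta = -16*(-1805) = 28880

28880


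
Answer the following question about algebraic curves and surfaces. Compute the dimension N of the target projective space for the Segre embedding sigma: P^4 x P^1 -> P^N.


The Segre embedding maps P^m x P^n into P^N via
all products of coordinates from each factor.
N = (m+1)(n+1) - 1
N = (4+1)(1+1) - 1
N = 5*2 - 1
N = 10 - 1 = 9

9


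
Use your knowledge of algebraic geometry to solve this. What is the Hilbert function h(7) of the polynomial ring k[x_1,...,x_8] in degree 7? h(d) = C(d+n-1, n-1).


The Hilbert function for the polynomial ring in 8 variables is:
h(d) = C(d+n-1, n-1)
h(7) = C(7+8-1, 8-1) = C(14, 7)
= 14! / (7! * 7!)
= 3432

3432


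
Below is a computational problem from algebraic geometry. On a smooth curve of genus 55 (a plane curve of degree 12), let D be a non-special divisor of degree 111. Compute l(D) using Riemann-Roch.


First, compute the genus of a smooth plane curve of degree 12:
g = (d-1)(d-2)/2 = (12-1)(12-2)/2 = 55
For a non-special divisor D (i.e., h^1(D) = 0), Riemann-Roch gives:
l(D) = deg(D) - g + 1
Since deg(D) = 111 >= 2g - 1 = 109, D is non-special.
l(D) = 111 - 55 + 1 = 57

57


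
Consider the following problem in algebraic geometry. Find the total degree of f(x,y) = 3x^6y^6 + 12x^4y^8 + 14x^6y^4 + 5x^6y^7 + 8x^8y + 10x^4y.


Examine each term for its total degree (sum of exponents).
  Term '3x^6y^6' has total degree 6+6 = 12.
  Term '12x^4y^8' has total degree 4+8 = 12.
  Term '14x^6y^4' has total degree 6+4 = 10.
  Term '5x^6y^7' has total degree 6+7 = 13.
  Term '8x^8y' has total degree 8+1 = 9.
  Term '10x^4y' has total degree 4+1 = 5.
The maximum total degree among all terms is 13.

13


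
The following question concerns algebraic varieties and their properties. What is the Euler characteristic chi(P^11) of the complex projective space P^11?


The complex projective space P^11 has one cell in each even real dimension 0, 2, ..., 22.
The cohomology groups are H^{2k}(P^11) = Z for k = 0,...,11, and 0 otherwise.
Euler characteristic = sum of Betti numbers = 1 per even-dimensional cohomology group.
chi(P^11) = 11 + 1 = 12

12


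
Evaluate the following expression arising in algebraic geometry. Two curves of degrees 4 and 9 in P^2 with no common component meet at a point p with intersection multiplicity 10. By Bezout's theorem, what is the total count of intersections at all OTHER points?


By Bezout's theorem, the total intersection number is d1 * d2.
Total = 4 * 9 = 36
Intersection multiplicity at p = 10
Remaining intersections = 36 - 10 = 26

26


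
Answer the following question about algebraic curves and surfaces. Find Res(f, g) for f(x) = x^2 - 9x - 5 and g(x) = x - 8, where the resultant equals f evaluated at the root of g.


For Res(f, x - c), we evaluate f at x = c.
f(8) = 8^2 - 9*8 - 5
= 64 - 72 - 5
= -8 - 5 = -13
Res(f, g) = -13

-13


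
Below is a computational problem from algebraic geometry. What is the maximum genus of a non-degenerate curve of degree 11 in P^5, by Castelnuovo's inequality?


Castelnuovo's bound: write d - 1 = m(r-1) + epsilon with 0 <= epsilon < r-1.
d - 1 = 11 - 1 = 10
r - 1 = 5 - 1 = 4
10 = 2*4 + 2, so m = 2, epsilon = 2
pi(d, r) = m(m-1)(r-1)/2 + m*epsilon
= 2*1*4/2 + 2*2
= 8/2 + 4
= 4 + 4 = 8

8


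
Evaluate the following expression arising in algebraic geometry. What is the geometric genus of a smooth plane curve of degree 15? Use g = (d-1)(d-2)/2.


Using the genus formula for smooth plane curves:
g = (d-1)(d-2)/2
g = (15-1)(15-2)/2
g = 14*13/2
g = 182/2 = 91

91


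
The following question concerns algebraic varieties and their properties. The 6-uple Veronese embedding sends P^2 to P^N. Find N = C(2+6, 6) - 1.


The Veronese embedding v_d: P^n -> P^N maps each point to all
degree-d monomials in n+1 homogeneous coordinates.
N = C(n+d, d) - 1
N = C(2+6, 6) - 1
N = C(8, 6) - 1
C(8, 6) = 28
N = 28 - 1 = 27

27


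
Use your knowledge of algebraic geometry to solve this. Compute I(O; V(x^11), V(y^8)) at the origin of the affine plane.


The intersection multiplicity of V(x^a) and V(y^b) at the origin is:
I(O; V(x^11), V(y^8)) = dim_k(k[x,y]/(x^11, y^8))
A basis for k[x,y]/(x^11, y^8) is the set of monomials x^i * y^j
where 0 <= i < 11 and 0 <= j < 8.
The number of such monomials is 11 * 8 = 88

88


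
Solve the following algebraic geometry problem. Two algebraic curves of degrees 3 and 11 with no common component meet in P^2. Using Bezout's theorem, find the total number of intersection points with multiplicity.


Bezout's theorem states the intersection count equals the product of degrees.
Intersection count = 3 * 11 = 33

33


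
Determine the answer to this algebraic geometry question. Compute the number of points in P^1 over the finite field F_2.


P^1(F_2) has (q^(n+1) - 1)/(q - 1) points.
= 2^1 + 2^0
= 2 + 1
= 3

3


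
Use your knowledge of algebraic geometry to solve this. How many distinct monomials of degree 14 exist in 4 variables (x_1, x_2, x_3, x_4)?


The number of degree-14 monomials in 4 variables is C(d+n-1, n-1).
= C(14+4-1, 4-1) = C(17, 3)
= 680

680


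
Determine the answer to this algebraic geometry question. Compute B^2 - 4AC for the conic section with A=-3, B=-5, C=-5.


The discriminant of a conic Ax^2 + Bxy + Cy^2 + ... = 0 is B^2 - 4AC.
B^2 = (-5)^2 = 25
4AC = 4*(-3)*(-5) = 60
Discriminant = 25 - 60 = -35

-35


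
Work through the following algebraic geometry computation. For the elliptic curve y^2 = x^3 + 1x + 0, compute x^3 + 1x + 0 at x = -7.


Compute x^3 + 1x + 0 at x = -7:
x^3 = (-7)^3 = -343
1*x = 1*(-7) = -7
Sum: -343 - 7 + 0 = -350

-350


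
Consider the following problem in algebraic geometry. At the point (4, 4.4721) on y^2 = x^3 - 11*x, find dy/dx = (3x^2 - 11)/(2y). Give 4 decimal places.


Using implicit differentiation of y^2 = x^3 - 11*x:
2y * dy/dx = 3x^2 - 11
dy/dx = (3x^2 - 11)/(2y)
Numerator: 3*4^2 - 11 = 37
Denominator: 2*4.4721 = 8.9442
dy/dx = 37/8.9442 = 4.1368

4.1368


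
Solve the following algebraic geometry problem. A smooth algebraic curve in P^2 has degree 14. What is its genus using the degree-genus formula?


Using the genus formula for smooth plane curves:
g = (d-1)(d-2)/2
g = (14-1)(14-2)/2
g = 13*12/2
g = 156/2 = 78

78


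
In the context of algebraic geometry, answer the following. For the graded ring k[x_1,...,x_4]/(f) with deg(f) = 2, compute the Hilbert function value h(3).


For R = k[x_1,...,x_n]/(f) with f homogeneous of degree e:
The Hilbert series is (1 - t^e)/(1 - t)^n.
So h(d) = C(d+n-1, n-1) - C(d-e+n-1, n-1) for d >= e.
With n=4, e=2, d=3:
C(3+4-1, 4-1) = C(6, 3) = 20
C(3-2+4-1, 4-1) = C(4, 3) = 4
h(3) = 20 - 4 = 16

16


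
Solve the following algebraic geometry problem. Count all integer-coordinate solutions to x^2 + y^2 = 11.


Systematically check integer values of x where x^2 <= 11.
For each valid x, check if 11 - x^2 is a perfect square.
Total integer solutions found: 0

0


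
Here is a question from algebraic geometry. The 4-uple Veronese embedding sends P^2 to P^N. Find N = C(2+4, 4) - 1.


The Veronese embedding v_d: P^n -> P^N maps each point to all
degree-d monomials in n+1 homogeneous coordinates.
N = C(n+d, d) - 1
N = C(2+4, 4) - 1
N = C(6, 4) - 1
C(6, 4) = 15
N = 15 - 1 = 14

14


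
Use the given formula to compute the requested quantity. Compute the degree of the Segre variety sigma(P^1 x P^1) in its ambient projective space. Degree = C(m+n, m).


The degree of the Segre variety P^1 x P^1 is C(m+n, m).
= C(2, 1)
= 2

2


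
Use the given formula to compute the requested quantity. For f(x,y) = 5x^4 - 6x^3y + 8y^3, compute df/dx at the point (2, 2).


df/dx = 4*5*x^3 + 3*(-6)*x^2*y
At (2,2): 4*5*2^3 + 3*(-6)*2^2*2
= 160 - 144
= 16

16


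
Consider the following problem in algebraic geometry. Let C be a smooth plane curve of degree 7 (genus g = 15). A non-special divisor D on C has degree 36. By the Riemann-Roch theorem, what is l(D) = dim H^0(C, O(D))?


First, compute the genus of a smooth plane curve of degree 7:
g = (d-1)(d-2)/2 = (7-1)(7-2)/2 = 15
For a non-special divisor D (i.e., h^1(D) = 0), Riemann-Roch gives:
l(D) = deg(D) - g + 1
Since deg(D) = 36 >= 2g - 1 = 29, D is non-special.
l(D) = 36 - 15 + 1 = 22

22


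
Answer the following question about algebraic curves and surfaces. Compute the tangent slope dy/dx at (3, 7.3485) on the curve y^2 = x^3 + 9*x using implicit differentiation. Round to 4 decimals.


Using implicit differentiation of y^2 = x^3 + 9*x:
2y * dy/dx = 3x^2 + 9
dy/dx = (3x^2 + 9)/(2y)
Numerator: 3*3^2 + 9 = 36
Denominator: 2*7.3485 = 14.697
dy/dx = 36/14.697 = 2.4495

2.4495


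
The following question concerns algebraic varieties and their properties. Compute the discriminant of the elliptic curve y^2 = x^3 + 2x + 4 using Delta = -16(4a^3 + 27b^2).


Compute each component:
4a^3 = 4*2^3 = 4*8 = 32
27b^2 = 27*4^2 = 27*16 = 432
4a^3 + 27b^2 = 32 + 432 = 464
Delta = -16*464 = -7424

-7424


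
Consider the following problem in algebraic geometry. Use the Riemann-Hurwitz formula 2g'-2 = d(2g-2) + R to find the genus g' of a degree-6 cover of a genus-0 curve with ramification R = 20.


Riemann-Hurwitz formula: 2g' - 2 = d(2g - 2) + R
Given: d = 6, g = 0, R = 20
2g' - 2 = 6*(2*0 - 2) + 20
2g' - 2 = 6*(-2) + 20
2g' - 2 = -12 + 20 = 8
2g' = 10
g' = 5

5


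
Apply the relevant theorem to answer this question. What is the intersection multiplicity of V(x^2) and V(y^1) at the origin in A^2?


The intersection multiplicity of V(x^a) and V(y^b) at the origin is:
I(O; V(x^2), V(y^1)) = dim_k(k[x,y]/(x^2, y^1))
A basis for k[x,y]/(x^2, y^1) is the set of monomials x^i * y^j
where 0 <= i < 2 and 0 <= j < 1.
The number of such monomials is 2 * 1 = 2

2


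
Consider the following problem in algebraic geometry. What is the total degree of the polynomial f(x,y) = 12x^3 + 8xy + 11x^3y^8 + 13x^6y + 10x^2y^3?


Examine each term for its total degree (sum of exponents).
  Term '12x^3' has total degree 3+0 = 3.
  Term '8xy' has total degree 1+1 = 2.
  Term '11x^3y^8' has total degree 3+8 = 11.
  Term '13x^6y' has total degree 6+1 = 7.
  Term '10x^2y^3' has total degree 2+3 = 5.
The maximum total degree among all terms is 11.

11


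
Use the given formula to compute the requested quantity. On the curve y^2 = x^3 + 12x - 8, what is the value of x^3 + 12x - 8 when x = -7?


Compute x^3 + 12x - 8 at x = -7:
x^3 = (-7)^3 = -343
12*x = 12*(-7) = -84
Sum: -343 - 84 - 8 = -435

-435


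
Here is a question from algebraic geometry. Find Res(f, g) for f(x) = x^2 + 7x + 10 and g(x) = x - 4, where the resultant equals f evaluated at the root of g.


For Res(f, x - c), we evaluate f at x = c.
f(4) = 4^2 + 7*4 + 10
= 16 + 28 + 10
= 44 + 10 = 54
Res(f, g) = 54

54


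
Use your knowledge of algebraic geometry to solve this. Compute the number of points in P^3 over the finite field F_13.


P^3(F_13) has (q^(n+1) - 1)/(q - 1) points.
= 13^3 + 13^2 + 13^1 + 13^0
= 2197 + 169 + 13 + 1
= 2380

2380


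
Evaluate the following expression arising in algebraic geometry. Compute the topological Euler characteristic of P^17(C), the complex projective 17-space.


The complex projective space P^17 has one cell in each even real dimension 0, 2, ..., 34.
The cohomology groups are H^{2k}(P^17) = Z for k = 0,...,17, and 0 otherwise.
Euler characteristic = sum of Betti numbers = 1 per even-dimensional cohomology group.
chi(P^17) = 17 + 1 = 18

18


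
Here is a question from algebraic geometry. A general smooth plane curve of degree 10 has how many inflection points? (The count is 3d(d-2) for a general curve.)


For a general smooth plane curve C of degree d, the inflection points are
the intersection of C with its Hessian curve, which has degree 3(d-2).
By Bezout, the total intersection number is d * 3(d-2) = 10 * 24 = 240.
For a general curve every flex is ordinary, so each contributes
multiplicity 1 to C·Hess(C), and the number of distinct inflection
points is 3d(d-2).
Inflection points = 3*10*(10-2) = 3*10*8 = 240

240


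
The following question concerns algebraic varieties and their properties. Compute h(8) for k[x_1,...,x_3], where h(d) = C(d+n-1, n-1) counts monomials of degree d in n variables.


The Hilbert function for the polynomial ring in 3 variables is:
h(d) = C(d+n-1, n-1)
h(8) = C(8+3-1, 3-1) = C(10, 2)
= 10! / (2! * 8!)
= 45

45


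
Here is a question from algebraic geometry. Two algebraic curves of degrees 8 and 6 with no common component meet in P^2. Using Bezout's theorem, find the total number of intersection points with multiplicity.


Bezout's theorem states the intersection count equals the product of degrees.
Intersection count = 8 * 6 = 48

48


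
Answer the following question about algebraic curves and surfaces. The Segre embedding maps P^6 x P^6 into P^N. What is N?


The Segre embedding maps P^m x P^n into P^N via
all products of coordinates from each factor.
N = (m+1)(n+1) - 1
N = (6+1)(6+1) - 1
N = 7*7 - 1
N = 49 - 1 = 48

48


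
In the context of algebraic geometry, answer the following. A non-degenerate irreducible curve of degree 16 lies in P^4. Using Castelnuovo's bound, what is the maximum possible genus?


Castelnuovo's bound: write d - 1 = m(r-1) + epsilon with 0 <= epsilon < r-1.
d - 1 = 16 - 1 = 15
r - 1 = 4 - 1 = 3
15 = 5*3 + 0, so m = 5, epsilon = 0
pi(d, r) = m(m-1)(r-1)/2 + m*epsilon
= 5*4*3/2 + 5*0
= 60/2 + 0
= 30 + 0 = 30

30


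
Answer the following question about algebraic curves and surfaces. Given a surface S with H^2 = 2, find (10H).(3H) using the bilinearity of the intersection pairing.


Using bilinearity of the intersection pairing on a surface S:
(aH).(bH) = ab * (H.H)
We have H^2 = 2.
D.E = (10H).(3H) = 10*3*2
= 30*2
= 60

60


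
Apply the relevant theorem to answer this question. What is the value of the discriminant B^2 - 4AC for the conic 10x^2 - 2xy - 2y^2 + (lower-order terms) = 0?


The discriminant of a conic Ax^2 + Bxy + Cy^2 + ... = 0 is B^2 - 4AC.
B^2 = (-2)^2 = 4
4AC = 4*10*(-2) = -80
Discriminant = 4 + 80 = 84

84


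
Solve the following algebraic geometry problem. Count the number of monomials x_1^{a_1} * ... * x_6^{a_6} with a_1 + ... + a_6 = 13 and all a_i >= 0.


The number of degree-13 monomials in 6 variables is C(d+n-1, n-1).
= C(13+6-1, 6-1) = C(18, 5)
= 8568

8568


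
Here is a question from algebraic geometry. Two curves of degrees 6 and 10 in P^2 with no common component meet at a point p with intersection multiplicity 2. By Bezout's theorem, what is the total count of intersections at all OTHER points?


By Bezout's theorem, the total intersection number is d1 * d2.
Total = 6 * 10 = 60
Intersection multiplicity at p = 2
Remaining intersections = 60 - 2 = 58

58


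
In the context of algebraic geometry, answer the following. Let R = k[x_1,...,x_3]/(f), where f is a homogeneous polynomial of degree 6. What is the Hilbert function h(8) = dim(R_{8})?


For R = k[x_1,...,x_n]/(f) with f homogeneous of degree e:
The Hilbert series is (1 - t^e)/(1 - t)^n.
So h(d) = C(d+n-1, n-1) - C(d-e+n-1, n-1) for d >= e.
With n=3, e=6, d=8:
C(8+3-1, 3-1) = C(10, 2) = 45
C(8-6+3-1, 3-1) = C(4, 2) = 6
h(8) = 45 - 6 = 39

39


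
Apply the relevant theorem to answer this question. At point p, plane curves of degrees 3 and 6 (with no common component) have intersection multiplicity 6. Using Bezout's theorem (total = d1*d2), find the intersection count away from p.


By Bezout's theorem, the total intersection number is d1 * d2.
Total = 3 * 6 = 18
Intersection multiplicity at p = 6
Remaining intersections = 18 - 6 = 12

12


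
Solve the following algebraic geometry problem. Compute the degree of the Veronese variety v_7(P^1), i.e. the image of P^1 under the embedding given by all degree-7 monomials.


The Veronese variety v_7(P^1) has degree d^r.
d^r = 7^1 = 7

7


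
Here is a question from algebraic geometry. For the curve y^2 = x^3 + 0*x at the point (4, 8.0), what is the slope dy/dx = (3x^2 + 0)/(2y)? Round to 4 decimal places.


Using implicit differentiation of y^2 = x^3 + 0*x:
2y * dy/dx = 3x^2 + 0
dy/dx = (3x^2 + 0)/(2y)
Numerator: 3*4^2 + 0 = 48
Denominator: 2*8.0 = 16.0
dy/dx = 48/16.0 = 3.0000

3.0000


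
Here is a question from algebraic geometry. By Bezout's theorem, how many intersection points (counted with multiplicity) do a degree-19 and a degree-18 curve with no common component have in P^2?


Bezout's theorem states the intersection count equals the product of degrees.
Intersection count = 19 * 18 = 342

342


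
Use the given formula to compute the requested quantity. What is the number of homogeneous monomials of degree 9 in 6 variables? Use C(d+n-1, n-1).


The number of degree-9 monomials in 6 variables is C(d+n-1, n-1).
= C(9+6-1, 6-1) = C(14, 5)
= 2002

2002


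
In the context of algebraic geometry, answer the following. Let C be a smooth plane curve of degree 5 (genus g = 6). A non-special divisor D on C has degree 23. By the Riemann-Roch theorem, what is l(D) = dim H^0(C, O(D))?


First, compute the genus of a smooth plane curve of degree 5:
g = (d-1)(d-2)/2 = (5-1)(5-2)/2 = 6
For a non-special divisor D (i.e., h^1(D) = 0), Riemann-Roch gives:
l(D) = deg(D) - g + 1
Since deg(D) = 23 >= 2g - 1 = 11, D is non-special.
l(D) = 23 - 6 + 1 = 18

18


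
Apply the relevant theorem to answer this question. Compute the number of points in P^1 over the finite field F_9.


P^1(F_9) has (q^(n+1) - 1)/(q - 1) points.
= 9^1 + 9^0
= 9 + 1
= 10

10


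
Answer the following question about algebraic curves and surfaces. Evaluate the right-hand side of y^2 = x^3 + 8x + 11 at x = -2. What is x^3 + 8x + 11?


Compute x^3 + 8x + 11 at x = -2:
x^3 = (-2)^3 = -8
8*x = 8*(-2) = -16
Sum: -8 - 16 + 11 = -13

-13


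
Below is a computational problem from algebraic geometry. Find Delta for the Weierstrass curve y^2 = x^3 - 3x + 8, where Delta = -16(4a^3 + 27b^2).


Compute each component:
4a^3 = 4*(-3)^3 = 4*(-27) = -108
27b^2 = 27*8^2 = 27*64 = 1728
4a^3 + 27b^2 = -108 + 1728 = 1620
Delta = -16*1620 = -25920

-25920


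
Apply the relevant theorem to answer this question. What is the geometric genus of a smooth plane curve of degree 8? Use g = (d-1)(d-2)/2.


Using the genus formula for smooth plane curves:
g = (d-1)(d-2)/2
g = (8-1)(8-2)/2
g = 7*6/2
g = 42/2 = 21

21


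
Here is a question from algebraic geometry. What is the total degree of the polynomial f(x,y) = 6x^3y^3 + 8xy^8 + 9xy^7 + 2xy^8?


Examine each term for its total degree (sum of exponents).
  Term '6x^3y^3' has total degree 3+3 = 6.
  Term '8xy^8' has total degree 1+8 = 9.
  Term '9xy^7' has total degree 1+7 = 8.
  Term '2xy^8' has total degree 1+8 = 9.
The maximum total degree among all terms is 9.

9


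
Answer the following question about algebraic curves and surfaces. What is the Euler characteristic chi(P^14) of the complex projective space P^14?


The complex projective space P^14 has one cell in each even real dimension 0, 2, ..., 28.
The cohomology groups are H^{2k}(P^14) = Z for k = 0,...,14, and 0 otherwise.
Euler characteristic = sum of Betti numbers = 1 per even-dimensional cohomology group.
chi(P^14) = 14 + 1 = 15

15


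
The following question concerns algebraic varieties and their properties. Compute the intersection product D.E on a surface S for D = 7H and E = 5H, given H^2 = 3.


Using bilinearity of the intersection pairing on a surface S:
(aH).(bH) = ab * (H.H)
We have H^2 = 3.
D.E = (7H).(5H) = 7*5*3
= 35*3
= 105

105


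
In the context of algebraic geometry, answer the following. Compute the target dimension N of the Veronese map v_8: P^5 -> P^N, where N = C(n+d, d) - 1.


The Veronese embedding v_d: P^n -> P^N maps each point to all
degree-d monomials in n+1 homogeneous coordinates.
N = C(n+d, d) - 1
N = C(5+8, 8) - 1
N = C(13, 8) - 1
C(13, 8) = 1287
N = 1287 - 1 = 1286

1286


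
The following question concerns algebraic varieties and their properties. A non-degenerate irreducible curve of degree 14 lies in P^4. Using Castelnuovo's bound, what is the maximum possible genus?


Castelnuovo's bound: write d - 1 = m(r-1) + epsilon with 0 <= epsilon < r-1.
d - 1 = 14 - 1 = 13
r - 1 = 4 - 1 = 3
13 = 4*3 + 1, so m = 4, epsilon = 1
pi(d, r) = m(m-1)(r-1)/2 + m*epsilon
= 4*3*3/2 + 4*1
= 36/2 + 4
= 18 + 4 = 22

22


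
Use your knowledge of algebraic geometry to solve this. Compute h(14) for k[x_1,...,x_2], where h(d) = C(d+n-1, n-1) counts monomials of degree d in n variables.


The Hilbert function for the polynomial ring in 2 variables is:
h(d) = C(d+n-1, n-1)
h(14) = C(14+2-1, 2-1) = C(15, 1)
= 15! / (1! * 14!)
= 15

15


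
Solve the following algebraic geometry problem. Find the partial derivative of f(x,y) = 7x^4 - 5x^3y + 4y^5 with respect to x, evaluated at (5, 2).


df/dx = 4*7*x^3 + 3*(-5)*x^2*y
At (5,2): 4*7*5^3 + 3*(-5)*5^2*2
= 3500 - 750
= 2750

2750


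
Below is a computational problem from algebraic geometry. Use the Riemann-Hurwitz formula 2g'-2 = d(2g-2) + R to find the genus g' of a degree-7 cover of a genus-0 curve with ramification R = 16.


Riemann-Hurwitz formula: 2g' - 2 = d(2g - 2) + R
Given: d = 7, g = 0, R = 16
2g' - 2 = 7*(2*0 - 2) + 16
2g' - 2 = 7*(-2) + 16
2g' - 2 = -14 + 16 = 2
2g' = 4
g' = 2

2


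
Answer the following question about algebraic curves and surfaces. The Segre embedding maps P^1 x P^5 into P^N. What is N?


The Segre embedding maps P^m x P^n into P^N via
all products of coordinates from each factor.
N = (m+1)(n+1) - 1
N = (1+1)(5+1) - 1
N = 2*6 - 1
N = 12 - 1 = 11

11


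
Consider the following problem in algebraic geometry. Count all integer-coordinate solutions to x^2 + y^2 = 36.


Systematically check integer values of x where x^2 <= 36.
For each valid x, check if 36 - x^2 is a perfect square.
x=0: 36 - 0 = 36, sqrt = 6 (valid)
x=6: 36 - 36 = 0, sqrt = 0 (valid)
Total integer solutions found: 4

4


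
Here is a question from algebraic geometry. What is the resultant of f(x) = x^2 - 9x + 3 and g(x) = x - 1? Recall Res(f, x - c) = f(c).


For Res(f, x - c), we evaluate f at x = c.
f(1) = 1^2 - 9*1 + 3
= 1 - 9 + 3
= -8 + 3 = -5
Res(f, g) = -5

-5


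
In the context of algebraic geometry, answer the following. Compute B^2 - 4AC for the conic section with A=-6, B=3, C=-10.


The discriminant of a conic Ax^2 + Bxy + Cy^2 + ... = 0 is B^2 - 4AC.
B^2 = 3^2 = 9
4AC = 4*(-6)*(-10) = 240
Discriminant = 9 - 240 = -231

-231


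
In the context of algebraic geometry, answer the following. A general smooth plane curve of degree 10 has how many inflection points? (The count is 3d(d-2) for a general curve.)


For a general smooth plane curve C of degree d, the inflection points are
the intersection of C with its Hessian curve, which has degree 3(d-2).
By Bezout, the total intersection number is d * 3(d-2) = 10 * 24 = 240.
For a general curve every flex is ordinary, so each contributes
multiplicity 1 to C·Hess(C), and the number of distinct inflection
points is 3d(d-2).
Inflection points = 3*10*(10-2) = 3*10*8 = 240

240


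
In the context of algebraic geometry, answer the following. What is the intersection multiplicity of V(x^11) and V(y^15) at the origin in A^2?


The intersection multiplicity of V(x^a) and V(y^b) at the origin is:
I(O; V(x^11), V(y^15)) = dim_k(k[x,y]/(x^11, y^15))
A basis for k[x,y]/(x^11, y^15) is the set of monomials x^i * y^j
where 0 <= i < 11 and 0 <= j < 15.
The number of such monomials is 11 * 15 = 165

165


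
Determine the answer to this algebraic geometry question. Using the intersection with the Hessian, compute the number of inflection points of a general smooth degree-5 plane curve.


For a general smooth plane curve C of degree d, the inflection points are
the intersection of C with its Hessian curve, which has degree 3(d-2).
By Bezout, the total intersection number is d * 3(d-2) = 5 * 9 = 45.
For a general curve every flex is ordinary, so each contributes
multiplicity 1 to C·Hess(C), and the number of distinct inflection
points is 3d(d-2).
Inflection points = 3*5*(5-2) = 3*5*3 = 45

45


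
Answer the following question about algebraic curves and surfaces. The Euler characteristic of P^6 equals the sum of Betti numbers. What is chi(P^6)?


The complex projective space P^6 has one cell in each even real dimension 0, 2, ..., 12.
The cohomology groups are H^{2k}(P^6) = Z for k = 0,...,6, and 0 otherwise.
Euler characteristic = sum of Betti numbers = 1 per even-dimensional cohomology group.
chi(P^6) = 6 + 1 = 7

7


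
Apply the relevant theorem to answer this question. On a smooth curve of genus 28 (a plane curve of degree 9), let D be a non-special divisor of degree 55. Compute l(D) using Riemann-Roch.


First, compute the genus of a smooth plane curve of degree 9:
g = (d-1)(d-2)/2 = (9-1)(9-2)/2 = 28
For a non-special divisor D (i.e., h^1(D) = 0), Riemann-Roch gives:
l(D) = deg(D) - g + 1
Since deg(D) = 55 >= 2g - 1 = 55, D is non-special.
l(D) = 55 - 28 + 1 = 28

28


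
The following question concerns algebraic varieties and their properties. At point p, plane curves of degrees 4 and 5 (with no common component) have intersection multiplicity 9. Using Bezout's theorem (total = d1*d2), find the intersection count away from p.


By Bezout's theorem, the total intersection number is d1 * d2.
Total = 4 * 5 = 20
Intersection multiplicity at p = 9
Remaining intersections = 20 - 9 = 11

11


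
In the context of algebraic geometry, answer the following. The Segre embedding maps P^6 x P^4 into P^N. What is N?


The Segre embedding maps P^m x P^n into P^N via
all products of coordinates from each factor.
N = (m+1)(n+1) - 1
N = (6+1)(4+1) - 1
N = 7*5 - 1
N = 35 - 1 = 34

34


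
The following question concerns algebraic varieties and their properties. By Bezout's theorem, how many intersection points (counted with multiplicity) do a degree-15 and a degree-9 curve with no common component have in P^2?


Bezout's theorem states the intersection count equals the product of degrees.
Intersection count = 15 * 9 = 135

135


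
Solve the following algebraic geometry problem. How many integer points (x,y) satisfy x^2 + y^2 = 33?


Systematically check integer values of x where x^2 <= 33.
For each valid x, check if 33 - x^2 is a perfect square.
Total integer solutions found: 0

0


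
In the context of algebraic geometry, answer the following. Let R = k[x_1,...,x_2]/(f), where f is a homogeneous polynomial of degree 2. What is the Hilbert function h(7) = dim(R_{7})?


For R = k[x_1,...,x_n]/(f) with f homogeneous of degree e:
The Hilbert series is (1 - t^e)/(1 - t)^n.
So h(d) = C(d+n-1, n-1) - C(d-e+n-1, n-1) for d >= e.
With n=2, e=2, d=7:
C(7+2-1, 2-1) = C(8, 1) = 8
C(7-2+2-1, 2-1) = C(6, 1) = 6
h(7) = 8 - 6 = 2

2


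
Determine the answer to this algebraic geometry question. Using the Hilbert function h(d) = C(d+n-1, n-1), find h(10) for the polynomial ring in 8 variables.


The Hilbert function for the polynomial ring in 8 variables is:
h(d) = C(d+n-1, n-1)
h(10) = C(10+8-1, 8-1) = C(17, 7)
= 17! / (7! * 10!)
= 19448

19448


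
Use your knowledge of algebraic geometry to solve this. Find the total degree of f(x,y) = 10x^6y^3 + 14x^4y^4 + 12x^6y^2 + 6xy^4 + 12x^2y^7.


Examine each term for its total degree (sum of exponents).
  Term '10x^6y^3' has total degree 6+3 = 9.
  Term '14x^4y^4' has total degree 4+4 = 8.
  Term '12x^6y^2' has total degree 6+2 = 8.
  Term '6xy^4' has total degree 1+4 = 5.
  Term '12x^2y^7' has total degree 2+7 = 9.
The maximum total degree among all terms is 9.

9


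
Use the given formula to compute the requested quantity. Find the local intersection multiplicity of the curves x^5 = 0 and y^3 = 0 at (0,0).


The intersection multiplicity of V(x^a) and V(y^b) at the origin is:
I(O; V(x^5), V(y^3)) = dim_k(k[x,y]/(x^5, y^3))
A basis for k[x,y]/(x^5, y^3) is the set of monomials x^i * y^j
where 0 <= i < 5 and 0 <= j < 3.
The number of such monomials is 5 * 3 = 15

15


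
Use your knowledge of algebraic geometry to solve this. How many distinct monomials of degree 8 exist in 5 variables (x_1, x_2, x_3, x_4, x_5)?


The number of degree-8 monomials in 5 variables is C(d+n-1, n-1).
= C(8+5-1, 5-1) = C(12, 4)
= 495

495


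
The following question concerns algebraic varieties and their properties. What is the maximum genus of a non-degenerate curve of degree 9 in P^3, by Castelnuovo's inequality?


Castelnuovo's bound: write d - 1 = m(r-1) + epsilon with 0 <= epsilon < r-1.
d - 1 = 9 - 1 = 8
r - 1 = 3 - 1 = 2
8 = 4*2 + 0, so m = 4, epsilon = 0
pi(d, r) = m(m-1)(r-1)/2 + m*epsilon
= 4*3*2/2 + 4*0
= 24/2 + 0
= 12 + 0 = 12

12


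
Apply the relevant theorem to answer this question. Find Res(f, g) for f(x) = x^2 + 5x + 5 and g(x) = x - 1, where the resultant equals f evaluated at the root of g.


For Res(f, x - c), we evaluate f at x = c.
f(1) = 1^2 + 5*1 + 5
= 1 + 5 + 5
= 6 + 5 = 11
Res(f, g) = 11

11


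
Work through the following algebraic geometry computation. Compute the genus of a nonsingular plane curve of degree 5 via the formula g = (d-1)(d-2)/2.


Using the genus formula for smooth plane curves:
g = (d-1)(d-2)/2
g = (5-1)(5-2)/2
g = 4*3/2
g = 12/2 = 6

6


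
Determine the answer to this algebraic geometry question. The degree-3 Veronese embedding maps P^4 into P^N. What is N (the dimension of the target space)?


The Veronese embedding v_d: P^n -> P^N maps each point to all
degree-d monomials in n+1 homogeneous coordinates.
N = C(n+d, d) - 1
N = C(4+3, 3) - 1
N = C(7, 3) - 1
C(7, 3) = 35
N = 35 - 1 = 34

34


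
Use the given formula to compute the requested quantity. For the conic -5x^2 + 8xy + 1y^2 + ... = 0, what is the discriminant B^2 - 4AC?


The discriminant of a conic Ax^2 + Bxy + Cy^2 + ... = 0 is B^2 - 4AC.
B^2 = 8^2 = 64
4AC = 4*(-5)*1 = -20
Discriminant = 64 + 20 = 84

84


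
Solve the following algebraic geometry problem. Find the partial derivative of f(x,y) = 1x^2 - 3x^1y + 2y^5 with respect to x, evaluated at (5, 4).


df/dx = 2*1*x^1 + 1*(-3)*x^0*y
At (5,4): 2*1*5^1 + 1*(-3)*5^0*4
= 10 - 12
= -2

-2


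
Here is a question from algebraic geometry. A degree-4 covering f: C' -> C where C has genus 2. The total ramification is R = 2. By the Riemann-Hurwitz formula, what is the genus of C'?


Riemann-Hurwitz formula: 2g' - 2 = d(2g - 2) + R
Given: d = 4, g = 2, R = 2
2g' - 2 = 4*(2*2 - 2) + 2
2g' - 2 = 4*2 + 2
2g' - 2 = 8 + 2 = 10
2g' = 12
g' = 6

6


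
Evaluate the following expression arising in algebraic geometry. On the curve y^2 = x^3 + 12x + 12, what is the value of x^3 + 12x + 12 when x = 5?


Compute x^3 + 12x + 12 at x = 5:
x^3 = 5^3 = 125
12*x = 12*5 = 60
Sum: 125 + 60 + 12 = 197

197


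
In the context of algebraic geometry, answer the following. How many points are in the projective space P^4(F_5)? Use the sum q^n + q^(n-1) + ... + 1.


P^4(F_5) has (q^(n+1) - 1)/(q - 1) points.
= 5^4 + 5^3 + 5^2 + 5^1 + 5^0
= 625 + 125 + 25 + 5 + 1
= 781

781


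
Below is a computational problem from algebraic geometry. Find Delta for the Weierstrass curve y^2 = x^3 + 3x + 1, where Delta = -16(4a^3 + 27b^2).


Compute each component:
4a^3 = 4*3^3 = 4*27 = 108
27b^2 = 27*1^2 = 27*1 = 27
4a^3 + 27b^2 = 108 + 27 = 135
Delta = -16*135 = -2160

-2160


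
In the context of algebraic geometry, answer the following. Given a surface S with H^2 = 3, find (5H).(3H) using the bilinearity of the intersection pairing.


Using bilinearity of the intersection pairing on a surface S:
(aH).(bH) = ab * (H.H)
We have H^2 = 3.
D.E = (5H).(3H) = 5*3*3
= 15*3
= 45

45


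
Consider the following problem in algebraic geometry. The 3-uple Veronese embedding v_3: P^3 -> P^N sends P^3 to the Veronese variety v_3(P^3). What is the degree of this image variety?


The Veronese variety v_3(P^3) has degree d^r.
d^r = 3^3 = 27

27


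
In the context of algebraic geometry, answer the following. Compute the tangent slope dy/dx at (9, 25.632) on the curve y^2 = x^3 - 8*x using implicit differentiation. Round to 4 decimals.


Using implicit differentiation of y^2 = x^3 - 8*x:
2y * dy/dx = 3x^2 - 8
dy/dx = (3x^2 - 8)/(2y)
Numerator: 3*9^2 - 8 = 235
Denominator: 2*25.632 = 51.264
dy/dx = 235/51.264 = 4.5841

4.5841


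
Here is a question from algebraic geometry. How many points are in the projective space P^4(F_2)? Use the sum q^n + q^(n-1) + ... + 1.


P^4(F_2) has (q^(n+1) - 1)/(q - 1) points.
= 2^4 + 2^3 + 2^2 + 2^1 + 2^0
= 16 + 8 + 4 + 2 + 1
= 31

31


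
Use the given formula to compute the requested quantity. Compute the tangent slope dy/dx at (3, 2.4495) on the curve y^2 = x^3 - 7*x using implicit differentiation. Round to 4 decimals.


Using implicit differentiation of y^2 = x^3 - 7*x:
2y * dy/dx = 3x^2 - 7
dy/dx = (3x^2 - 7)/(2y)
Numerator: 3*3^2 - 7 = 20
Denominator: 2*2.4495 = 4.899
dy/dx = 20/4.899 = 4.0825

4.0825
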